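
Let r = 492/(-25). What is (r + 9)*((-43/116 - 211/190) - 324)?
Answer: 957676401/275500 ≈ 3476.1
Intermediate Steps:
r = -492/25 (r = 492*(-1/25) = -492/25 ≈ -19.680)
(r + 9)*((-43/116 - 211/190) - 324) = (-492/25 + 9)*((-43/116 - 211/190) - 324) = -267*((-43*1/116 - 211*1/190) - 324)/25 = -267*((-43/116 - 211/190) - 324)/25 = -267*(-16323/11020 - 324)/25 = -267/25*(-3586803/11020) = 957676401/275500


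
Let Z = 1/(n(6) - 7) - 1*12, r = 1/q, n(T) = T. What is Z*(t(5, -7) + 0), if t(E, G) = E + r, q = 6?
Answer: -403/6 ≈ -67.167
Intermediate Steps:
r = ⅙ (r = 1/6 = 1*(⅙) = ⅙ ≈ 0.16667)
t(E, G) = ⅙ + E (t(E, G) = E + ⅙ = ⅙ + E)
Z = -13 (Z = 1/(6 - 7) - 1*12 = 1/(-1) - 12 = -1 - 12 = -13)
Z*(t(5, -7) + 0) = -13*((⅙ + 5) + 0) = -13*(31/6 + 0) = -13*31/6 = -403/6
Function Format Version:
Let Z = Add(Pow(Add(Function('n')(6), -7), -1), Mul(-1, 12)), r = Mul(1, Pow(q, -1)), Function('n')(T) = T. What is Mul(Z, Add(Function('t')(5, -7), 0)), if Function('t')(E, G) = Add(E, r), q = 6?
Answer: Rational(-403, 6) ≈ -67.167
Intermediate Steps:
r = Rational(1, 6) (r = Mul(1, Pow(6, -1)) = Mul(1, Rational(1, 6)) = Rational(1, 6) ≈ 0.16667)
Function('t')(E, G) = Add(Rational(1, 6), E) (Function('t')(E, G) = Add(E, Rational(1, 6)) = Add(Rational(1, 6), E))
Z = -13 (Z = Add(Pow(Add(6, -7), -1), Mul(-1, 12)) = Add(Pow(-1, -1), -12) = Add(-1, -12) = -13)
Mul(Z, Add(Function('t')(5, -7), 0)) = Mul(-13, Add(Add(Rational(1, 6), 5), 0)) = Mul(-13, Add(Rational(31, 6), 0)) = Mul(-13, Rational(31, 6)) = Rational(-403, 6)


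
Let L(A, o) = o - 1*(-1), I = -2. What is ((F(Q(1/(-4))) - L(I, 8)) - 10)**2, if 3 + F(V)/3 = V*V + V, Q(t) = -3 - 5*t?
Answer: 148225/256 ≈ 579.00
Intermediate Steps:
L(A, o) = 1 + o (L(A, o) = o + 1 = 1 + o)
F(V) = -9 + 3*V + 3*V**2 (F(V) = -9 + 3*(V*V + V) = -9 + 3*(V**2 + V) = -9 + 3*(V + V**2) = -9 + (3*V + 3*V**2) = -9 + 3*V + 3*V**2)
((F(Q(1/(-4))) - L(I, 8)) - 10)**2 = (((-9 + 3*(-3 - 5/(-4)) + 3*(-3 - 5/(-4))**2) - (1 + 8)) - 10)**2 = (((-9 + 3*(-3 - 5*(-1/4)) + 3*(-3 - 5*(-1/4))**2) - 1*9) - 10)**2 = (((-9 + 3*(-3 + 5/4) + 3*(-3 + 5/4)**2) - 9) - 10)**2 = (((-9 + 3*(-7/4) + 3*(-7/4)**2) - 9) - 10)**2 = (((-9 - 21/4 + 3*(49/16)) - 9) - 10)**2 = (((-9 - 21/4 + 147/16) - 9) - 10)**2 = ((-81/16 - 9) - 10)**2 = (-225/16 - 10)**2 = (-385/16)**2 = 148225/256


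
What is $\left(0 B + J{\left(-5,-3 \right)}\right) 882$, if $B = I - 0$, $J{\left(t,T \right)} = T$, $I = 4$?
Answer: $-2646$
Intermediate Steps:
$B = 4$ ($B = 4 - 0 = 4 + 0 = 4$)
$\left(0 B + J{\left(-5,-3 \right)}\right) 882 = \left(0 \cdot 4 - 3\right) 882 = \left(0 - 3\right) 882 = \left(-3\right) 882 = -2646$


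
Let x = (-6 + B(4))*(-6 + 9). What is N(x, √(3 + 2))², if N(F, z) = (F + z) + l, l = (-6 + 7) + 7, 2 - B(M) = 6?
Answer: (22 - √5)² ≈ 390.61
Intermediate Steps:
B(M) = -4 (B(M) = 2 - 1*6 = 2 - 6 = -4)
l = 8 (l = 1 + 7 = 8)
x = -30 (x = (-6 - 4)*(-6 + 9) = -10*3 = -30)
N(F, z) = 8 + F + z (N(F, z) = (F + z) + 8 = 8 + F + z)
N(x, √(3 + 2))² = (8 - 30 + √(3 + 2))² = (8 - 30 + √5)² = (-22 + √5)²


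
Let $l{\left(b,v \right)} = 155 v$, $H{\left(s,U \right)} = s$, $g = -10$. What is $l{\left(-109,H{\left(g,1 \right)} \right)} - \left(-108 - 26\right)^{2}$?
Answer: $-19506$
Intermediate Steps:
$l{\left(-109,H{\left(g,1 \right)} \right)} - \left(-108 - 26\right)^{2} = 155 \left(-10\right) - \left(-108 - 26\right)^{2} = -1550 - \left(-134\right)^{2} = -1550 - 17956 = -19506$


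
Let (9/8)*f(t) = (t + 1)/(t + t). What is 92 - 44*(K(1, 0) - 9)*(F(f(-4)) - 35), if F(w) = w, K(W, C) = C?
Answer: -13636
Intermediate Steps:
f(t) = 4*(1 + t)/(9*t) (f(t) = 8*((t + 1)/(t + t))/9 = 8*((1 + t)/((2*t)))/9 = 8*((1 + t)*(1/(2*t)))/9 = 8*((1 + t)/(2*t))/9 = 4*(1 + t)/(9*t))
92 - 44*(K(1, 0) - 9)*(F(f(-4)) - 35) = 92 - 44*(0 - 9)*((4/9)*(1 - 4)/(-4) - 35) = 92 - (-396)*((4/9)*(-¼)*(-3) - 35) = 92 - (-396)*(⅓ - 35) = 92 - (-396)*(-104)/3 = 92 - 44*312 = 92 - 13728 = -13636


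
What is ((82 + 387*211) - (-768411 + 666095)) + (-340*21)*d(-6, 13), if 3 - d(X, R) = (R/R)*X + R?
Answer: 212615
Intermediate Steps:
d(X, R) = 3 - R - X (d(X, R) = 3 - ((R/R)*X + R) = 3 - (1*X + R) = 3 - (X + R) = 3 - (R + X) = 3 + (-R - X) = 3 - R - X)
((82 + 387*211) - (-768411 + 666095)) + (-340*21)*d(-6, 13) = ((82 + 387*211) - (-768411 + 666095)) + (-340*21)*(3 - 1*13 - 1*(-6)) = ((82 + 81657) - 1*(-102316)) - 7140*(3 - 13 + 6) = (81739 + 102316) - 7140*(-4) = 184055 + 28560 = 212615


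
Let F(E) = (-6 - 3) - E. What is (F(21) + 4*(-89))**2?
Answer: 148996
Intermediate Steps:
F(E) = -9 - E
(F(21) + 4*(-89))**2 = ((-9 - 1*21) + 4*(-89))**2 = ((-9 - 21) - 356)**2 = (-30 - 356)**2 = (-386)**2 = 148996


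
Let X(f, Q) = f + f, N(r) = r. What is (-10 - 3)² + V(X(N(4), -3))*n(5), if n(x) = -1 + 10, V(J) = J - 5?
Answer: 196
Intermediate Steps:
X(f, Q) = 2*f
V(J) = -5 + J
n(x) = 9
(-10 - 3)² + V(X(N(4), -3))*n(5) = (-10 - 3)² + (-5 + 2*4)*9 = (-13)² + (-5 + 8)*9 = 169 + 3*9 = 169 + 27 = 196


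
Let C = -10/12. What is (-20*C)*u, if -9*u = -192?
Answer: 3200/9 ≈ 355.56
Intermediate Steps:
u = 64/3 (u = -1/9*(-192) = 64/3 ≈ 21.333)
C = -5/6 (C = -10*1/12 = -5/6 ≈ -0.83333)
(-20*C)*u = -20*(-5/6)*(64/3) = (50/3)*(64/3) = 3200/9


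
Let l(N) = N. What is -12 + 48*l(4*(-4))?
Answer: -780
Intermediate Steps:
-12 + 48*l(4*(-4)) = -12 + 48*(4*(-4)) = -12 + 48*(-16) = -12 - 768 = -780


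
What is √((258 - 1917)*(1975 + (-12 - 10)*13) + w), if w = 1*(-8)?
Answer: I*√2802059 ≈ 1673.9*I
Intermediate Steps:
w = -8
√((258 - 1917)*(1975 + (-12 - 10)*13) + w) = √((258 - 1917)*(1975 + (-12 - 10)*13) - 8) = √(-1659*(1975 - 22*13) - 8) = √(-1659*(1975 - 286) - 8) = √(-1659*1689 - 8) = √(-2802051 - 8) = √(-2802059) = I*√2802059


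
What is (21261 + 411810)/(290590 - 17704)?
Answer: 144357/90962 ≈ 1.5870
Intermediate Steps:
(21261 + 411810)/(290590 - 17704) = 433071/272886 = 433071*(1/272886) = 144357/90962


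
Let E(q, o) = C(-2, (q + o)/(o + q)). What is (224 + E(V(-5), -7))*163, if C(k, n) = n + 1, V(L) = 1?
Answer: 36838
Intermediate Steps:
C(k, n) = 1 + n
E(q, o) = 2 (E(q, o) = 1 + (q + o)/(o + q) = 1 + (o + q)/(o + q) = 1 + 1 = 2)
(224 + E(V(-5), -7))*163 = (224 + 2)*163 = 226*163 = 36838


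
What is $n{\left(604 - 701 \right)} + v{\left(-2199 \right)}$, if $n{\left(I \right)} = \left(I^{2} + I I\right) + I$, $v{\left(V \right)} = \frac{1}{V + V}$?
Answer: $\frac{82334957}{4398} \approx 18721.0$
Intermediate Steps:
$v{\left(V \right)} = \frac{1}{2 V}$
$n{\left(I \right)} = I + 2 I^{2}$ ($n{\left(I \right)} = \left(I^{2} + I^{2}\right) + I = 2 I^{2} + I = I + 2 I^{2}$)
$n{\left(604 - 701 \right)} + v{\left(-2199 \right)} = \left(604 - 701\right) \left(1 + 2 \left(604 - 701\right)\right) + \frac{1}{2 \left(-2199\right)} = \left(604 - 701\right) \left(1 + 2 \left(604 - 701\right)\right) + \frac{1}{2} \left(- \frac{1}{2199}\right) = - 97 \left(1 + 2 \left(-97\right)\right) - \frac{1}{4398} = - 97 \left(1 - 194\right) - \frac{1}{4398} = \left(-97\right) \left(-193\right) - \frac{1}{4398} = 18721 - \frac{1}{4398} = \frac{82334957}{4398}$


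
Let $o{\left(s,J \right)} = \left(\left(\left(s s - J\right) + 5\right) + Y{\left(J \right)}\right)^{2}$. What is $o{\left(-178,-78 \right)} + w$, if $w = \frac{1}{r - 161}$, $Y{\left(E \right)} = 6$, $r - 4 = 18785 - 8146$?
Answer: $\frac{10581825630979}{10482} \approx 1.0095 \cdot 10^{9}$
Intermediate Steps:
$r = 10643$ ($r = 4 + \left(18785 - 8146\right) = 4 + 10639 = 10643$)
$w = \frac{1}{10482}$ ($w = \frac{1}{10643 - 161} = \frac{1}{10482} \approx 9.5402 \cdot 10^{-5}$)
$o{\left(s,J \right)} = \left(11 + s^{2} - J\right)^{2}$ ($o{\left(s,J \right)} = \left(\left(\left(s s - J\right) + 5\right) + 6\right)^{2} = \left(\left(\left(s^{2} - J\right) + 5\right) + 6\right)^{2} = \left(\left(5 + s^{2} - J\right) + 6\right)^{2} = \left(11 + s^{2} - J\right)^{2}$)
$o{\left(-178,-78 \right)} + w = \left(11 + \left(-178\right)^{2} - -78\right)^{2} + \frac{1}{10482} = \left(11 + 31684 + 78\right)^{2} + \frac{1}{10482} = 31773^{2} + \frac{1}{10482} = 1009523529 + \frac{1}{10482} = \frac{10581825630979}{10482}$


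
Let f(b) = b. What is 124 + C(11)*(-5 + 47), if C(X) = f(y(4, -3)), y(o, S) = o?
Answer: 292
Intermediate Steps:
C(X) = 4
124 + C(11)*(-5 + 47) = 124 + 4*(-5 + 47) = 124 + 4*42 = 124 + 168 = 292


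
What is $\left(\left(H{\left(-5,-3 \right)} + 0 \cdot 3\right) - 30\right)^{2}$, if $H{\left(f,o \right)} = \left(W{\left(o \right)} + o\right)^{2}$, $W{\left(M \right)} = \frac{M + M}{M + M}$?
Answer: $676$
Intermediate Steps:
$W{\left(M \right)} = 1$ ($W{\left(M \right)} = \frac{2 M}{2 M} = 2 M \frac{1}{2 M} = 1$)
$H{\left(f,o \right)} = \left(1 + o\right)^{2}$
$\left(\left(H{\left(-5,-3 \right)} + 0 \cdot 3\right) - 30\right)^{2} = \left(\left(\left(1 - 3\right)^{2} + 0 \cdot 3\right) - 30\right)^{2} = \left(\left(\left(-2\right)^{2} + 0\right) - 30\right)^{2} = \left(\left(4 + 0\right) - 30\right)^{2} = \left(4 - 30\right)^{2} = \left(-26\right)^{2} = 676$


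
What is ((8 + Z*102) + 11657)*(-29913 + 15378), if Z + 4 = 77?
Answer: -277778385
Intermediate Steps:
Z = 73 (Z = -4 + 77 = 73)
((8 + Z*102) + 11657)*(-29913 + 15378) = ((8 + 73*102) + 11657)*(-29913 + 15378) = ((8 + 7446) + 11657)*(-14535) = (7454 + 11657)*(-14535) = 19111*(-14535) = -277778385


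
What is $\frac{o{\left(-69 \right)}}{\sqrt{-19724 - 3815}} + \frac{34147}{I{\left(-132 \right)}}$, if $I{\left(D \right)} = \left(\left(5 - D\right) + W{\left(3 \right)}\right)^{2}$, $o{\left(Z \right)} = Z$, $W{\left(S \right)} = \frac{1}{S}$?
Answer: $\frac{307323}{169744} + \frac{69 i \sqrt{23539}}{23539} \approx 1.8105 + 0.44973 i$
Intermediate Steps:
$I{\left(D \right)} = \left(\frac{16}{3} - D\right)^{2}$ ($I{\left(D \right)} = \left(\left(5 - D\right) + \frac{1}{3}\right)^{2} = \left(\frac{16}{3} - D\right)^{2}$)
$\frac{o{\left(-69 \right)}}{\sqrt{-19724 - 3815}} + \frac{34147}{I{\left(-132 \right)}} = - \frac{69}{\sqrt{-19724 - 3815}} + \frac{34147}{\frac{1}{9} \left(16 - -396\right)^{2}} = - \frac{69}{\sqrt{-23539}} + \frac{34147}{\frac{1}{9} \left(16 + 396\right)^{2}} = - \frac{69}{i \sqrt{23539}} + \frac{34147}{\frac{1}{9} \cdot 412^{2}} = - 69 \left(- \frac{i \sqrt{23539}}{23539}\right) + \frac{34147}{\frac{1}{9} \cdot 169744} = \frac{69 i \sqrt{23539}}{23539} + \frac{34147}{\frac{169744}{9}} = \frac{69 i \sqrt{23539}}{23539} + 34147 \cdot \frac{9}{169744} = \frac{69 i \sqrt{23539}}{23539} + \frac{307323}{169744} = \frac{307323}{169744} + \frac{69 i \sqrt{23539}}{23539}$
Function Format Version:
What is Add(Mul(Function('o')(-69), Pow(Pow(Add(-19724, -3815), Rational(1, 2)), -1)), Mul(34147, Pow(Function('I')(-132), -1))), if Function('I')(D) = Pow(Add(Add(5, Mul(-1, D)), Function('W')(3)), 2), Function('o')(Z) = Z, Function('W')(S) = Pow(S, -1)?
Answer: Add(Rational(307323, 169744), Mul(Rational(69, 23539), I, Pow(23539, Rational(1, 2)))) ≈ Add(1.8105, Mul(0.44973, I))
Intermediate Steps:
Function('I')(D) = Pow(Add(Rational(16, 3), Mul(-1, D)), 2) (Function('I')(D) = Pow(Add(Add(5, Mul(-1, D)), Pow(3, -1)), 2) = Pow(Add(Add(5, Mul(-1, D)), Rational(1, 3)), 2) = Pow(Add(Rational(16, 3), Mul(-1, D)), 2))
Add(Mul(Function('o')(-69), Pow(Pow(Add(-19724, -3815), Rational(1, 2)), -1)), Mul(34147, Pow(Function('I')(-132), -1))) = Add(Mul(-69, Pow(Pow(Add(-19724, -3815), Rational(1, 2)), -1)), Mul(34147, Pow(Mul(Rational(1, 9), Pow(Add(16, Mul(-3, -132)), 2)), -1))) = Add(Mul(-69, Pow(Pow(-23539, Rational(1, 2)), -1)), Mul(34147, Pow(Mul(Rational(1, 9), Pow(Add(16, 396), 2)), -1))) = Add(Mul(-69, Pow(Mul(I, Pow(23539, Rational(1, 2))), -1)), Mul(34147, Pow(Mul(Rational(1, 9), Pow(412, 2)), -1))) = Add(Mul(-69, Mul(Rational(-1, 23539), I, Pow(23539, Rational(1, 2)))), Mul(34147, Pow(Mul(Rational(1, 9), 169744), -1))) = Add(Mul(Rational(69, 23539), I, Pow(23539, Rational(1, 2))), Mul(34147, Pow(Rational(169744, 9), -1))) = Add(Mul(Rational(69, 23539), I, Pow(23539, Rational(1, 2))), Mul(34147, Rational(9, 169744))) = Add(Mul(Rational(69, 23539), I, Pow(23539, Rational(1, 2))), Rational(307323, 169744)) = Add(Rational(307323, 169744), Mul(Rational(69, 23539), I, Pow(23539, Rational(1, 2))))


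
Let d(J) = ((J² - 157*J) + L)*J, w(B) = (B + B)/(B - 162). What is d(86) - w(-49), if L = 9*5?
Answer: -109983004/211 ≈ -5.2125e+5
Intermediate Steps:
w(B) = 2*B/(-162 + B) (w(B) = (2*B)/(-162 + B) = 2*B/(-162 + B))
L = 45
d(J) = J*(45 + J² - 157*J) (d(J) = ((J² - 157*J) + 45)*J = (45 + J² - 157*J)*J = J*(45 + J² - 157*J))
d(86) - w(-49) = 86*(45 + 86² - 157*86) - 2*(-49)/(-162 - 49) = 86*(45 + 7396 - 13502) - 2*(-49)/(-211) = 86*(-6061) - 2*(-49)*(-1)/211 = -521246 - 1*98/211 = -521246 - 98/211 = -109983004/211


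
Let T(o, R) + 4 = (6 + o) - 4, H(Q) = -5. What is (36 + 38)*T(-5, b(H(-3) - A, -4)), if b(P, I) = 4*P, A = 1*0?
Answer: -518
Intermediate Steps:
A = 0
T(o, R) = -2 + o (T(o, R) = -4 + ((6 + o) - 4) = -4 + (2 + o) = -2 + o)
(36 + 38)*T(-5, b(H(-3) - A, -4)) = (36 + 38)*(-2 - 5) = 74*(-7) = -518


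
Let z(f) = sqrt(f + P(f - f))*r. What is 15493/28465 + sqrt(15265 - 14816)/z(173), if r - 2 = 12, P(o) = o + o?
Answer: 15493/28465 + sqrt(77677)/2422 ≈ 0.65936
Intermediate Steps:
P(o) = 2*o
r = 14 (r = 2 + 12 = 14)
z(f) = 14*sqrt(f) (z(f) = sqrt(f + 2*(f - f))*14 = sqrt(f + 2*0)*14 = sqrt(f + 0)*14 = sqrt(f)*14 = 14*sqrt(f))
15493/28465 + sqrt(15265 - 14816)/z(173) = 15493/28465 + sqrt(15265 - 14816)/((14*sqrt(173))) = 15493*(1/28465) + sqrt(449)*(sqrt(173)/2422) = 15493/28465 + sqrt(77677)/2422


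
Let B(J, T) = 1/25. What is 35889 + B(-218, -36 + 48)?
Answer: 897226/25 ≈ 35889.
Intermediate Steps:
B(J, T) = 1/25
35889 + B(-218, -36 + 48) = 35889 + 1/25 = 897226/25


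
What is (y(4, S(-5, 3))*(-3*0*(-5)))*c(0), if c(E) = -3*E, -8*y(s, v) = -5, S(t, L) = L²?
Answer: 0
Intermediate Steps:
y(s, v) = 5/8 (y(s, v) = -⅛*(-5) = 5/8)
(y(4, S(-5, 3))*(-3*0*(-5)))*c(0) = (5*(-3*0*(-5))/8)*(-3*0) = (5*(0*(-5))/8)*0 = ((5/8)*0)*0 = 0*0 = 0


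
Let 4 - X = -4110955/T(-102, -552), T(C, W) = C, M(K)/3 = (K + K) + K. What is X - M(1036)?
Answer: -5061595/102 ≈ -49624.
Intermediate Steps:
M(K) = 9*K (M(K) = 3*((K + K) + K) = 3*(2*K + K) = 3*(3*K) = 9*K)
X = -4110547/102 (X = 4 - (-4110955)/(-102) = 4 - (-4110955)*(-1)/102 = 4 - 1*4110955/102 = 4 - 4110955/102 = -4110547/102 ≈ -40300.)
X - M(1036) = -4110547/102 - 9*1036 = -4110547/102 - 1*9324 = -4110547/102 - 9324 = -5061595/102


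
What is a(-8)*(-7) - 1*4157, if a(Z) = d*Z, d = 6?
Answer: -3821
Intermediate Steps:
a(Z) = 6*Z
a(-8)*(-7) - 1*4157 = (6*(-8))*(-7) - 1*4157 = -48*(-7) - 4157 = 336 - 4157 = -3821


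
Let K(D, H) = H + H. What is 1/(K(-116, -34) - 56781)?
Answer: -1/56849 ≈ -1.7590e-5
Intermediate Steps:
K(D, H) = 2*H
1/(K(-116, -34) - 56781) = 1/(2*(-34) - 56781) = 1/(-68 - 56781) = 1/(-56849) = -1/56849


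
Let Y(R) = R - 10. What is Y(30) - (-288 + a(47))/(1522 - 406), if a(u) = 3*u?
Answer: 7489/372 ≈ 20.132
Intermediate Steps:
Y(R) = -10 + R
Y(30) - (-288 + a(47))/(1522 - 406) = (-10 + 30) - (-288 + 3*47)/(1522 - 406) = 20 - (-288 + 141)/1116 = 20 - (-147)/1116 = 20 - 1*(-49/372) = 20 + 49/372 = 7489/372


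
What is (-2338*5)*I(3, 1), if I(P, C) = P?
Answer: -35070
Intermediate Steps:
(-2338*5)*I(3, 1) = -2338*5*3 = -11690*3 = -35070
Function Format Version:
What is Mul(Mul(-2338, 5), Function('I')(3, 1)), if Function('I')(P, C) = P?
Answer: -35070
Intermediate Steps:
Mul(Mul(-2338, 5), Function('I')(3, 1)) = Mul(Mul(-2338, 5), 3) = Mul(-11690, 3) = -35070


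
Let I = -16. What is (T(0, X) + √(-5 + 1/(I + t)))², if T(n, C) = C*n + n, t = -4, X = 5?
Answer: -101/20 ≈ -5.0500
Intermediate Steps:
T(n, C) = n + C*n
(T(0, X) + √(-5 + 1/(I + t)))² = (0*(1 + 5) + √(-5 + 1/(-16 - 4)))² = (0*6 + √(-5 + 1/(-20)))² = (0 + √(-5 - 1/20))² = (0 + √(-101/20))² = (0 + I*√505/10)² = (I*√505/10)² = -101/20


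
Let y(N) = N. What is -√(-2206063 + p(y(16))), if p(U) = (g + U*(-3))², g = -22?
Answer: -I*√2201163 ≈ -1483.6*I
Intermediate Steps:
p(U) = (-22 - 3*U)² (p(U) = (-22 + U*(-3))² = (-22 - 3*U)²)
-√(-2206063 + p(y(16))) = -√(-2206063 + (22 + 3*16)²) = -√(-2206063 + (22 + 48)²) = -√(-2206063 + 70²) = -√(-2206063 + 4900) = -√(-2201163) = -I*√2201163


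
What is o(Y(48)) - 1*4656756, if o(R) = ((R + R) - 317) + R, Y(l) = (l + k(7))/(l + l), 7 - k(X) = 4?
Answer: -149026285/32 ≈ -4.6571e+6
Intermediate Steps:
k(X) = 3 (k(X) = 7 - 1*4 = 7 - 4 = 3)
Y(l) = (3 + l)/(2*l) (Y(l) = (l + 3)/(l + l) = (3 + l)/((2*l)) = (3 + l)*(1/(2*l)) = (3 + l)/(2*l))
o(R) = -317 + 3*R (o(R) = (2*R - 317) + R = (-317 + 2*R) + R = -317 + 3*R)
o(Y(48)) - 1*4656756 = (-317 + 3*((½)*(3 + 48)/48)) - 1*4656756 = (-317 + 3*((½)*(1/48)*51)) - 4656756 = (-317 + 3*(17/32)) - 4656756 = (-317 + 51/32) - 4656756 = -10093/32 - 4656756 = -149026285/32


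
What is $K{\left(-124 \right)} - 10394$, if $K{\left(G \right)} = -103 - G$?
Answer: $-10373$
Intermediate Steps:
$K{\left(-124 \right)} - 10394 = \left(-103 - -124\right) - 10394 = \left(-103 + 124\right) - 10394 = 21 - 10394 = -10373$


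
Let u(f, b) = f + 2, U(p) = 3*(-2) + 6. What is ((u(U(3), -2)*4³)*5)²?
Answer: 409600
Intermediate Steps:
U(p) = 0 (U(p) = -6 + 6 = 0)
u(f, b) = 2 + f
((u(U(3), -2)*4³)*5)² = (((2 + 0)*4³)*5)² = ((2*64)*5)² = (128*5)² = 640² = 409600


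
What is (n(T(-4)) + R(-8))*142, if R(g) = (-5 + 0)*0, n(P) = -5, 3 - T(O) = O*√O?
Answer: -710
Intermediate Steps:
T(O) = 3 - O^(3/2) (T(O) = 3 - O*√O = 3 - O^(3/2))
R(g) = 0 (R(g) = -5*0 = 0)
(n(T(-4)) + R(-8))*142 = (-5 + 0)*142 = -5*142 = -710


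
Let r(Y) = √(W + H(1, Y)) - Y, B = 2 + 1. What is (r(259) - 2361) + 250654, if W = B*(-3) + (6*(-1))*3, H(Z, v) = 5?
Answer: 248034 + I*√22 ≈ 2.4803e+5 + 4.6904*I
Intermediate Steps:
B = 3
W = -27 (W = 3*(-3) + (6*(-1))*3 = -9 - 6*3 = -9 - 18 = -27)
r(Y) = -Y + I*√22 (r(Y) = √(-27 + 5) - Y = √(-22) - Y = I*√22 - Y = -Y + I*√22)
(r(259) - 2361) + 250654 = ((-1*259 + I*√22) - 2361) + 250654 = ((-259 + I*√22) - 2361) + 250654 = (-2620 + I*√22) + 250654 = 248034 + I*√22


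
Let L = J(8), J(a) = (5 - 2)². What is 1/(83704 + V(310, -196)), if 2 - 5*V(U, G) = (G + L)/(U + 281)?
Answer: 2955/247346689 ≈ 1.1947e-5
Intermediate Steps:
J(a) = 9 (J(a) = 3² = 9)
L = 9
V(U, G) = ⅖ - (9 + G)/(5*(281 + U)) (V(U, G) = ⅖ - (G + 9)/(5*(U + 281)) = ⅖ - (9 + G)/(5*(281 + U)))
1/(83704 + V(310, -196)) = 1/(83704 + (553 - 1*(-196) + 2*310)/(5*(281 + 310))) = 1/(83704 + (⅕)*(553 + 196 + 620)/591) = 1/(83704 + (⅕)*(1/591)*1369) = 1/(83704 + 1369/2955) = 1/(247346689/2955) = 2955/247346689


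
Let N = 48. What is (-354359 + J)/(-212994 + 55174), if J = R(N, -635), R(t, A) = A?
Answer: 177497/78910 ≈ 2.2494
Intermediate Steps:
J = -635
(-354359 + J)/(-212994 + 55174) = (-354359 - 635)/(-212994 + 55174) = -354994/(-157820) = -354994*(-1/157820) = 177497/78910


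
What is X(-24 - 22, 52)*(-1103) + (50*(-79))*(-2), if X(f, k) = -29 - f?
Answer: -10851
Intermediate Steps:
X(-24 - 22, 52)*(-1103) + (50*(-79))*(-2) = (-29 - (-24 - 22))*(-1103) + (50*(-79))*(-2) = (-29 - 1*(-46))*(-1103) - 3950*(-2) = (-29 + 46)*(-1103) + 7900 = 17*(-1103) + 7900 = -18751 + 7900 = -10851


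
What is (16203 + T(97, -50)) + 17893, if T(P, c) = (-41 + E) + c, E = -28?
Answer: 33977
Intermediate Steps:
T(P, c) = -69 + c (T(P, c) = (-41 - 28) + c = -69 + c)
(16203 + T(97, -50)) + 17893 = (16203 + (-69 - 50)) + 17893 = (16203 - 119) + 17893 = 16084 + 17893 = 33977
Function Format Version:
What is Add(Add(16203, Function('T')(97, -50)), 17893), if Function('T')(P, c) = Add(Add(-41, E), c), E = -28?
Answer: 33977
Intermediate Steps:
Function('T')(P, c) = Add(-69, c) (Function('T')(P, c) = Add(Add(-41, -28), c) = Add(-69, c))
Add(Add(16203, Function('T')(97, -50)), 17893) = Add(Add(16203, Add(-69, -50)), 17893) = Add(Add(16203, -119), 17893) = Add(16084, 17893) = 33977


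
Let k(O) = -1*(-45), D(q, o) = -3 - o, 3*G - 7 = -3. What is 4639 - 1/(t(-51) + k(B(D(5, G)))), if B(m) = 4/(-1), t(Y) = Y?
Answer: 27835/6 ≈ 4639.2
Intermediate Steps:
G = 4/3 (G = 7/3 + (⅓)*(-3) = 7/3 - 1 = 4/3 ≈ 1.3333)
B(m) = -4 (B(m) = 4*(-1) = -4)
k(O) = 45
4639 - 1/(t(-51) + k(B(D(5, G)))) = 4639 - 1/(-51 + 45) = 4639 - 1/(-6) = 4639 - 1*(-⅙) = 4639 + ⅙ = 27835/6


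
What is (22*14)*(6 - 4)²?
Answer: 1232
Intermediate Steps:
(22*14)*(6 - 4)² = 308*2² = 308*4 = 1232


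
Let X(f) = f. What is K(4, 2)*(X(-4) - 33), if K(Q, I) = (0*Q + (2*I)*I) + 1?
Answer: -333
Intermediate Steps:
K(Q, I) = 1 + 2*I² (K(Q, I) = (0 + 2*I²) + 1 = 2*I² + 1 = 1 + 2*I²)
K(4, 2)*(X(-4) - 33) = (1 + 2*2²)*(-4 - 33) = (1 + 2*4)*(-37) = (1 + 8)*(-37) = 9*(-37) = -333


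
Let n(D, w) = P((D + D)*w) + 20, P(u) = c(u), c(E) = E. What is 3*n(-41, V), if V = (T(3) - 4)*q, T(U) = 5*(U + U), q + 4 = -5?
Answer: 57624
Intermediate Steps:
q = -9 (q = -4 - 5 = -9)
P(u) = u
T(U) = 10*U (T(U) = 5*(2*U) = 10*U)
V = -234 (V = (10*3 - 4)*(-9) = (30 - 4)*(-9) = 26*(-9) = -234)
n(D, w) = 20 + 2*D*w (n(D, w) = (D + D)*w + 20 = (2*D)*w + 20 = 2*D*w + 20 = 20 + 2*D*w)
3*n(-41, V) = 3*(20 + 2*(-41)*(-234)) = 3*(20 + 19188) = 3*19208 = 57624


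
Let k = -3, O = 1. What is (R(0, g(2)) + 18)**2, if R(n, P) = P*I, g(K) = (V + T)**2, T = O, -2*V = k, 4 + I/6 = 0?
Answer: 17424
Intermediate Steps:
I = -24 (I = -24 + 6*0 = -24 + 0 = -24)
V = 3/2 (V = -1/2*(-3) = 3/2 ≈ 1.5000)
T = 1
g(K) = 25/4 (g(K) = (3/2 + 1)**2 = (5/2)**2 = 25/4)
R(n, P) = -24*P (R(n, P) = P*(-24) = -24*P)
(R(0, g(2)) + 18)**2 = (-24*25/4 + 18)**2 = (-150 + 18)**2 = (-132)**2 = 17424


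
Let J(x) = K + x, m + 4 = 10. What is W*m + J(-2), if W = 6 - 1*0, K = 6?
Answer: 40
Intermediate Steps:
m = 6 (m = -4 + 10 = 6)
W = 6 (W = 6 + 0 = 6)
J(x) = 6 + x
W*m + J(-2) = 6*6 + (6 - 2) = 36 + 4 = 40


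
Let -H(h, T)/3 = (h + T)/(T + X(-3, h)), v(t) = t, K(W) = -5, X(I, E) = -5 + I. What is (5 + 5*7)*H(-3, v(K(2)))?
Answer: -960/13 ≈ -73.846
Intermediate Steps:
H(h, T) = -3*(T + h)/(-8 + T) (H(h, T) = -3*(h + T)/(T + (-5 - 3)) = -3*(T + h)/(T - 8) = -3*(T + h)/(-8 + T))
(5 + 5*7)*H(-3, v(K(2))) = (5 + 5*7)*(3*(-1*(-5) - 1*(-3))/(-8 - 5)) = (5 + 35)*(3*(5 + 3)/(-13)) = 40*(3*(-1/13)*8) = 40*(-24/13) = -960/13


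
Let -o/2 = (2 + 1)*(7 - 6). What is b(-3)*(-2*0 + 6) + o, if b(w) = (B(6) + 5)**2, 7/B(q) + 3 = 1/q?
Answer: 9360/289 ≈ 32.388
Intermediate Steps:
o = -6 (o = -2*(2 + 1)*(7 - 6) = -6 ≈ -6.0000)
B(q) = 7/(-3 + 1/q)
b(w) = 1849/289 (b(w) = (-7*6/(-1 + 3*6) + 5)**2 = (-7*6/(-1 + 18) + 5)**2 = (-7*6/17 + 5)**2 = (-7*6*1/17 + 5)**2 = (-42/17 + 5)**2 = (43/17)**2 = 1849/289)
b(-3)*(-2*0 + 6) + o = 1849*(-2*0 + 6)/289 - 6 = 1849*(0 + 6)/289 - 6 = (1849/289)*6 - 6 = 11094/289 - 6 = 9360/289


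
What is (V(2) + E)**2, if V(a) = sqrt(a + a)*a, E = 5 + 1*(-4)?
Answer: 25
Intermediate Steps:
E = 1 (E = 5 - 4 = 1)
V(a) = sqrt(2)*a**(3/2) (V(a) = sqrt(2*a)*a = (sqrt(2)*sqrt(a))*a = sqrt(2)*a**(3/2))
(V(2) + E)**2 = (sqrt(2)*2**(3/2) + 1)**2 = (sqrt(2)*(2*sqrt(2)) + 1)**2 = (4 + 1)**2 = 5**2 = 25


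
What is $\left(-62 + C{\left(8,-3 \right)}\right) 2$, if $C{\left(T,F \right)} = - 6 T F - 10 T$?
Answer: $4$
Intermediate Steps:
$C{\left(T,F \right)} = - 10 T - 6 F T$ ($C{\left(T,F \right)} = - 6 F T - 10 T = - 10 T - 6 F T$)
$\left(-62 + C{\left(8,-3 \right)}\right) 2 = \left(-62 - 16 \left(5 + 3 \left(-3\right)\right)\right) 2 = \left(-62 - 16 \left(5 - 9\right)\right) 2 = \left(-62 - 16 \left(-4\right)\right) 2 = \left(-62 + 64\right) 2 = 2 \cdot 2 = 4$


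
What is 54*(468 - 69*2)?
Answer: 17820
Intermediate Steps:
54*(468 - 69*2) = 54*(468 - 138) = 54*330 = 17820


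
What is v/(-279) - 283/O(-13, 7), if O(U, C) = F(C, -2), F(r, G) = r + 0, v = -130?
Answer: -78047/1953 ≈ -39.963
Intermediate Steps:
F(r, G) = r
O(U, C) = C
v/(-279) - 283/O(-13, 7) = -130/(-279) - 283/7 = -130*(-1/279) - 283*⅐ = 130/279 - 283/7 = -78047/1953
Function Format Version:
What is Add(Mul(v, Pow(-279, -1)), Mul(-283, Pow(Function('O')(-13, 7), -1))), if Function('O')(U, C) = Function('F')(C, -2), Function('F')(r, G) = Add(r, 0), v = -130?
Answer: Rational(-78047, 1953) ≈ -39.963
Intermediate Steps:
Function('F')(r, G) = r
Function('O')(U, C) = C
Add(Mul(v, Pow(-279, -1)), Mul(-283, Pow(Function('O')(-13, 7), -1))) = Add(Mul(-130, Pow(-279, -1)), Mul(-283, Pow(7, -1))) = Add(Mul(-130, Rational(-1, 279)), Mul(-283, Rational(1, 7))) = Add(Rational(130, 279), Rational(-283, 7)) = Rational(-78047, 1953)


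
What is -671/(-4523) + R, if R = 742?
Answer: 3356737/4523 ≈ 742.15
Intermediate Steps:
-671/(-4523) + R = -671/(-4523) + 742 = -671*(-1/4523) + 742 = 671/4523 + 742 = 3356737/4523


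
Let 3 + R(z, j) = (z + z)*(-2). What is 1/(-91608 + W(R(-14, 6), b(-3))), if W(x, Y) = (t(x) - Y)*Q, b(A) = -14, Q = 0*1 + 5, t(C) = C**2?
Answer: -1/77493 ≈ -1.2904e-5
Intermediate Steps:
R(z, j) = -3 - 4*z (R(z, j) = -3 + (z + z)*(-2) = -3 + (2*z)*(-2) = -3 - 4*z)
Q = 5 (Q = 0 + 5 = 5)
W(x, Y) = -5*Y + 5*x**2 (W(x, Y) = (x**2 - Y)*5 = -5*Y + 5*x**2)
1/(-91608 + W(R(-14, 6), b(-3))) = 1/(-91608 + (-5*(-14) + 5*(-3 - 4*(-14))**2)) = 1/(-91608 + (70 + 5*(-3 + 56)**2)) = 1/(-91608 + (70 + 5*53**2)) = 1/(-91608 + (70 + 5*2809)) = 1/(-91608 + (70 + 14045)) = 1/(-91608 + 14115) = 1/(-77493) = -1/77493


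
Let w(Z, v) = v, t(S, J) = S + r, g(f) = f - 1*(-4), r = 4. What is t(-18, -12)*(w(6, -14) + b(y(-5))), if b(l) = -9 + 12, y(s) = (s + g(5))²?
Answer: 154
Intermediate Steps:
g(f) = 4 + f (g(f) = f + 4 = 4 + f)
t(S, J) = 4 + S (t(S, J) = S + 4 = 4 + S)
y(s) = (9 + s)² (y(s) = (s + (4 + 5))² = (s + 9)² = (9 + s)²)
b(l) = 3
t(-18, -12)*(w(6, -14) + b(y(-5))) = (4 - 18)*(-14 + 3) = -14*(-11) = 154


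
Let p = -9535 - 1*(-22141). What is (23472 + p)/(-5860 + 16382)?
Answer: 18039/5261 ≈ 3.4288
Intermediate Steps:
p = 12606 (p = -9535 + 22141 = 12606)
(23472 + p)/(-5860 + 16382) = (23472 + 12606)/(-5860 + 16382) = 36078/10522 = 36078*(1/10522) = 18039/5261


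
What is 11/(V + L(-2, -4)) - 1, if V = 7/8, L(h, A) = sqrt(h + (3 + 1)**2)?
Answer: -19/11 + 64*sqrt(14)/77 ≈ 1.3827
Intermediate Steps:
L(h, A) = sqrt(16 + h) (L(h, A) = sqrt(h + 4**2) = sqrt(h + 16) = sqrt(16 + h))
V = 7/8 (V = 7*(1/8) = 7/8 ≈ 0.87500)
11/(V + L(-2, -4)) - 1 = 11/(7/8 + sqrt(16 - 2)) - 1 = 11/(7/8 + sqrt(14)) - 1 = -1 + 11/(7/8 + sqrt(14))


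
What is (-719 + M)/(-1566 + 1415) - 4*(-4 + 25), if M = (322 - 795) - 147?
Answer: -11345/151 ≈ -75.132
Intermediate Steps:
M = -620 (M = -473 - 147 = -620)
(-719 + M)/(-1566 + 1415) - 4*(-4 + 25) = (-719 - 620)/(-1566 + 1415) - 4*(-4 + 25) = -1339/(-151) - 4*21 = -1339*(-1/151) - 1*84 = 1339/151 - 84 = -11345/151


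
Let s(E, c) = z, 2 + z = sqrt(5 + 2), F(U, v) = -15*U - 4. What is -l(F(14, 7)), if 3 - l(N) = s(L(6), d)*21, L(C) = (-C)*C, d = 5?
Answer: -45 + 21*sqrt(7) ≈ 10.561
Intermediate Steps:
F(U, v) = -4 - 15*U
L(C) = -C**2
z = -2 + sqrt(7) (z = -2 + sqrt(5 + 2) = -2 + sqrt(7) ≈ 0.64575)
s(E, c) = -2 + sqrt(7)
l(N) = 45 - 21*sqrt(7) (l(N) = 3 - (-2 + sqrt(7))*21 = 3 - (-42 + 21*sqrt(7)) = 3 + (42 - 21*sqrt(7)) = 45 - 21*sqrt(7))
-l(F(14, 7)) = -(45 - 21*sqrt(7)) = -45 + 21*sqrt(7)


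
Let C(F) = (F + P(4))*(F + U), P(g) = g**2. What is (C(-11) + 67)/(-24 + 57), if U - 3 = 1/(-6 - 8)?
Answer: 373/462 ≈ 0.80736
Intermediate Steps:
U = 41/14 (U = 3 + 1/(-6 - 8) = 3 + 1/(-14) = 3 - 1/14 = 41/14 ≈ 2.9286)
C(F) = (16 + F)*(41/14 + F) (C(F) = (F + 4**2)*(F + 41/14) = (F + 16)*(41/14 + F) = (16 + F)*(41/14 + F))
(C(-11) + 67)/(-24 + 57) = ((328/7 + (-11)**2 + (265/14)*(-11)) + 67)/(-24 + 57) = ((328/7 + 121 - 2915/14) + 67)/33 = (-565/14 + 67)/33 = (1/33)*(373/14) = 373/462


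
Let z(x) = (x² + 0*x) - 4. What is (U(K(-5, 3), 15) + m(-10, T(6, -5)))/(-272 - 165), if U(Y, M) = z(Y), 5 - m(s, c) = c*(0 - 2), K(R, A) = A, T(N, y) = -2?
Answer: -6/437 ≈ -0.013730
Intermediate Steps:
z(x) = -4 + x² (z(x) = (x² + 0) - 4 = x² - 4 = -4 + x²)
m(s, c) = 5 + 2*c (m(s, c) = 5 - c*(0 - 2) = 5 - c*(-2) = 5 - (-2)*c = 5 + 2*c)
U(Y, M) = -4 + Y²
(U(K(-5, 3), 15) + m(-10, T(6, -5)))/(-272 - 165) = ((-4 + 3²) + (5 + 2*(-2)))/(-272 - 165) = ((-4 + 9) + (5 - 4))/(-437) = (5 + 1)*(-1/437) = 6*(-1/437) = -6/437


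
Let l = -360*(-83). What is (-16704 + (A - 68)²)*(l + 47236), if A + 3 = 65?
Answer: -1285369488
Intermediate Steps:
A = 62 (A = -3 + 65 = 62)
l = 29880
(-16704 + (A - 68)²)*(l + 47236) = (-16704 + (62 - 68)²)*(29880 + 47236) = (-16704 + (-6)²)*77116 = (-16704 + 36)*77116 = -16668*77116 = -1285369488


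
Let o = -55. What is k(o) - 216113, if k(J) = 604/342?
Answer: -36955021/171 ≈ -2.1611e+5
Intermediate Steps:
k(J) = 302/171 (k(J) = 604*(1/342) = 302/171)
k(o) - 216113 = 302/171 - 216113 = -36955021/171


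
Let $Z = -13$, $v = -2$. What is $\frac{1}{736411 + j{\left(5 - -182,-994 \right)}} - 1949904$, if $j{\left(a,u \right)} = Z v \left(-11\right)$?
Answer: $- \frac{1435373081999}{736125} \approx -1.9499 \cdot 10^{6}$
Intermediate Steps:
$j{\left(a,u \right)} = -286$ ($j{\left(a,u \right)} = \left(-13\right) \left(-2\right) \left(-11\right) = 26 \left(-11\right) = -286$)
$\frac{1}{736411 + j{\left(5 - -182,-994 \right)}} - 1949904 = \frac{1}{736411 - 286} - 1949904 = \frac{1}{736125} - 1949904 = - \frac{1435373081999}{736125}$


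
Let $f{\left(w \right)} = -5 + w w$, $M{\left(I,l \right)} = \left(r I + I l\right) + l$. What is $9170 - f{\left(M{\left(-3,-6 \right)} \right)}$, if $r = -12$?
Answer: $6871$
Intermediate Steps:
$M{\left(I,l \right)} = l - 12 I + I l$ ($M{\left(I,l \right)} = \left(- 12 I + I l\right) + l = l - 12 I + I l$)
$f{\left(w \right)} = -5 + w^{2}$
$9170 - f{\left(M{\left(-3,-6 \right)} \right)} = 9170 - \left(-5 + \left(-6 - -36 - -18\right)^{2}\right) = 9170 - \left(-5 + \left(-6 + 36 + 18\right)^{2}\right) = 9170 - \left(-5 + 48^{2}\right) = 9170 - \left(-5 + 2304\right) = 9170 - 2299 = 6871$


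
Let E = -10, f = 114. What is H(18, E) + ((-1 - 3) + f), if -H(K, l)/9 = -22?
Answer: 308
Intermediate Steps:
H(K, l) = 198 (H(K, l) = -9*(-22) = 198)
H(18, E) + ((-1 - 3) + f) = 198 + ((-1 - 3) + 114) = 198 + (-4 + 114) = 198 + 110 = 308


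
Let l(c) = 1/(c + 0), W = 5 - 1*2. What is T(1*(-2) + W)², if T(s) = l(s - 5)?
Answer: 1/16 ≈ 0.062500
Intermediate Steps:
W = 3 (W = 5 - 2 = 3)
l(c) = 1/c
T(s) = 1/(-5 + s) (T(s) = 1/(s - 5) = 1/(-5 + s))
T(1*(-2) + W)² = (1/(-5 + (1*(-2) + 3)))² = (1/(-5 + (-2 + 3)))² = (1/(-5 + 1))² = (1/(-4))² = (-¼)² = 1/16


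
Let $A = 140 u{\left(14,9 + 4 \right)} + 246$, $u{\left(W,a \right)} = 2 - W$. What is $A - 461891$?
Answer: $-463325$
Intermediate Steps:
$A = -1434$ ($A = 140 \left(2 - 14\right) + 246 = 140 \left(-12\right) + 246 = -1680 + 246 = -1434$)
$A - 461891 = -1434 - 461891 = -463325$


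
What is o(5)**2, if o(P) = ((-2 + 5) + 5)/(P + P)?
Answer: 16/25 ≈ 0.64000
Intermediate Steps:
o(P) = 4/P (o(P) = (3 + 5)/((2*P)) = 8*(1/(2*P)) = 4/P)
o(5)**2 = (4/5)**2 = 16/25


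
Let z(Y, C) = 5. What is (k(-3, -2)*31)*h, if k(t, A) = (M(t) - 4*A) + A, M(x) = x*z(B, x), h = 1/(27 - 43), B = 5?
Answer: 279/16 ≈ 17.438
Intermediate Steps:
h = -1/16 (h = 1/(-16) = -1/16 ≈ -0.062500)
M(x) = 5*x (M(x) = x*5 = 5*x)
k(t, A) = -3*A + 5*t (k(t, A) = (5*t - 4*A) + A = (-4*A + 5*t) + A = -3*A + 5*t)
(k(-3, -2)*31)*h = ((-3*(-2) + 5*(-3))*31)*(-1/16) = ((6 - 15)*31)*(-1/16) = -9*31*(-1/16) = -279*(-1/16) = 279/16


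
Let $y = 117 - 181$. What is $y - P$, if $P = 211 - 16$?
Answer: $-259$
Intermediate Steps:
$y = -64$
$P = 195$ ($P = 211 - 16 = 195$)
$y - P = -64 - 195 = -259$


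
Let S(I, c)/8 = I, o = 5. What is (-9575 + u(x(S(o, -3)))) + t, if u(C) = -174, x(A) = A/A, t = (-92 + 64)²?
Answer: -8965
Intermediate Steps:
S(I, c) = 8*I
t = 784 (t = (-28)² = 784)
x(A) = 1
(-9575 + u(x(S(o, -3)))) + t = (-9575 - 174) + 784 = -9749 + 784 = -8965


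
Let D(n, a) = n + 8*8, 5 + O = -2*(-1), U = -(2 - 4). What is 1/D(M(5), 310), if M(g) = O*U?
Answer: 1/58 ≈ 0.017241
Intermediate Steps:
U = 2 (U = -1*(-2) = 2)
O = -3 (O = -5 - 2*(-1) = -5 + 2 = -3)
M(g) = -6 (M(g) = -3*2 = -6)
D(n, a) = 64 + n (D(n, a) = n + 64 = 64 + n)
1/D(M(5), 310) = 1/(64 - 6) = 1/58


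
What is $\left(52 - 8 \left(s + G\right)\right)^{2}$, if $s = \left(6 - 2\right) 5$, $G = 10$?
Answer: $35344$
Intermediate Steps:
$s = 20$ ($s = 4 \cdot 5 = 20$)
$\left(52 - 8 \left(s + G\right)\right)^{2} = \left(52 - 8 \left(20 + 10\right)\right)^{2} = \left(52 - 240\right)^{2} = \left(-188\right)^{2} = 35344$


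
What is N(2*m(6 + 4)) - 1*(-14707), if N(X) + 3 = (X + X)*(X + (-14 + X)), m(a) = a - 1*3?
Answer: 15096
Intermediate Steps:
m(a) = -3 + a (m(a) = a - 3 = -3 + a)
N(X) = -3 + 2*X*(-14 + 2*X) (N(X) = -3 + (X + X)*(X + (-14 + X)) = -3 + (2*X)*(-14 + 2*X) = -3 + 2*X*(-14 + 2*X))
N(2*m(6 + 4)) - 1*(-14707) = (-3 - 56*(-3 + (6 + 4)) + 4*(2*(-3 + (6 + 4)))²) - 1*(-14707) = (-3 - 56*(-3 + 10) + 4*(2*(-3 + 10))²) + 14707 = (-3 - 56*7 + 4*(2*7)²) + 14707 = (-3 - 28*14 + 4*14²) + 14707 = (-3 - 392 + 4*196) + 14707 = (-3 - 392 + 784) + 14707 = 389 + 14707 = 15096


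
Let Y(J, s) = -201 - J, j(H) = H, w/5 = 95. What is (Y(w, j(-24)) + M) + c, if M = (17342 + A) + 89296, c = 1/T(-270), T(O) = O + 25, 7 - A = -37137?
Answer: 35060969/245 ≈ 1.4311e+5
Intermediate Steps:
w = 475 (w = 5*95 = 475)
A = 37144 (A = 7 - 1*(-37137) = 7 + 37137 = 37144)
T(O) = 25 + O
c = -1/245 (c = 1/(25 - 270) = 1/(-245) = -1/245 ≈ -0.0040816)
M = 143782 (M = (17342 + 37144) + 89296 = 54486 + 89296 = 143782)
(Y(w, j(-24)) + M) + c = ((-201 - 1*475) + 143782) - 1/245 = ((-201 - 475) + 143782) - 1/245 = (-676 + 143782) - 1/245 = 143106 - 1/245 = 35060969/245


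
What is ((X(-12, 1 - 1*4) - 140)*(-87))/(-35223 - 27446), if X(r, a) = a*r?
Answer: -312/2161 ≈ -0.14438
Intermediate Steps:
((X(-12, 1 - 1*4) - 140)*(-87))/(-35223 - 27446) = (((1 - 1*4)*(-12) - 140)*(-87))/(-35223 - 27446) = (((1 - 4)*(-12) - 140)*(-87))/(-62669) = ((-3*(-12) - 140)*(-87))*(-1/62669) = ((36 - 140)*(-87))*(-1/62669) = -104*(-87)*(-1/62669) = 9048*(-1/62669) = -312/2161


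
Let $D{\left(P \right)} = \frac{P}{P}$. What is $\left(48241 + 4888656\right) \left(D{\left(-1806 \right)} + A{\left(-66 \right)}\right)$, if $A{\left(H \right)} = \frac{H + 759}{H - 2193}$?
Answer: $\frac{859020078}{251} \approx 3.4224 \cdot 10^{6}$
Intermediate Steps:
$A{\left(H \right)} = \frac{759 + H}{-2193 + H}$
$D{\left(P \right)} = 1$
$\left(48241 + 4888656\right) \left(D{\left(-1806 \right)} + A{\left(-66 \right)}\right) = \left(48241 + 4888656\right) \left(1 + \frac{759 - 66}{-2193 - 66}\right) = 4936897 \left(1 + \frac{1}{-2259} \cdot 693\right) = 4936897 \left(1 - \frac{77}{251}\right) = 4936897 \cdot \frac{174}{251} = \frac{859020078}{251}$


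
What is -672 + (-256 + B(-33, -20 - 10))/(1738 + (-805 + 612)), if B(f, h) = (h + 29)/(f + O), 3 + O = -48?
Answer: -87233663/129780 ≈ -672.17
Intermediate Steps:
O = -51 (O = -3 - 48 = -51)
B(f, h) = (29 + h)/(-51 + f) (B(f, h) = (h + 29)/(f - 51) = (29 + h)/(-51 + f))
-672 + (-256 + B(-33, -20 - 10))/(1738 + (-805 + 612)) = -672 + (-256 + (29 + (-20 - 10))/(-51 - 33))/(1738 + (-805 + 612)) = -672 + (-256 + (29 - 30)/(-84))/(1738 - 193) = -672 + (-256 - 1/84*(-1))/1545 = -672 + (-256 + 1/84)*(1/1545) = -672 - 21503/84*1/1545 = -672 - 21503/129780 = -87233663/129780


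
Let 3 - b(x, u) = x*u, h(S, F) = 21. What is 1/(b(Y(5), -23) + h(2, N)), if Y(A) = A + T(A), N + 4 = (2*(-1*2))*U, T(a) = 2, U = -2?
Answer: 1/185 ≈ 0.0054054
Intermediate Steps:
N = 4 (N = -4 + (2*(-1*2))*(-2) = -4 + (2*(-2))*(-2) = -4 - 4*(-2) = -4 + 8 = 4)
Y(A) = 2 + A (Y(A) = A + 2 = 2 + A)
b(x, u) = 3 - u*x (b(x, u) = 3 - x*u = 3 - u*x)
1/(b(Y(5), -23) + h(2, N)) = 1/((3 - 1*(-23)*(2 + 5)) + 21) = 1/((3 - 1*(-23)*7) + 21) = 1/((3 + 161) + 21) = 1/(164 + 21) = 1/185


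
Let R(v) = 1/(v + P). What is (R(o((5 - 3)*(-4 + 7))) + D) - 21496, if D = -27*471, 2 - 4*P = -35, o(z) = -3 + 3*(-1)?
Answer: -444765/13 ≈ -34213.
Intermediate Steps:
o(z) = -6 (o(z) = -3 - 3 = -6)
P = 37/4 (P = ½ - ¼*(-35) = ½ + 35/4 = 37/4 ≈ 9.2500)
D = -12717
R(v) = 1/(37/4 + v) (R(v) = 1/(v + 37/4) = 1/(37/4 + v))
(R(o((5 - 3)*(-4 + 7))) + D) - 21496 = (4/(37 + 4*(-6)) - 12717) - 21496 = (4/(37 - 24) - 12717) - 21496 = (4/13 - 12717) - 21496 = -165317/13 - 21496 = -444765/13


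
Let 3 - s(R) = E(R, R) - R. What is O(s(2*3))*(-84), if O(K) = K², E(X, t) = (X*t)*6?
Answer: -3599316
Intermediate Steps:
E(X, t) = 6*X*t
s(R) = 3 + R - 6*R² (s(R) = 3 - (6*R*R - R) = 3 - (6*R² - R) = 3 - (-R + 6*R²) = 3 + (R - 6*R²) = 3 + R - 6*R²)
O(s(2*3))*(-84) = (3 + 2*3 - 6*(2*3)²)²*(-84) = (3 + 6 - 6*6²)²*(-84) = (3 + 6 - 6*36)²*(-84) = (3 + 6 - 216)²*(-84) = (-207)²*(-84) = 42849*(-84) = -3599316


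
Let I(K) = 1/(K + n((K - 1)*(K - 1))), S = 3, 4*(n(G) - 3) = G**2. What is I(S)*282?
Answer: 141/5 ≈ 28.200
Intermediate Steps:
n(G) = 3 + G**2/4
I(K) = 1/(3 + K + (-1 + K)**4/4) (I(K) = 1/(K + (3 + ((K - 1)*(K - 1))**2/4)) = 1/(K + (3 + ((-1 + K)*(-1 + K))**2/4)) = 1/(K + (3 + ((-1 + K)**2)**2/4)) = 1/(K + (3 + (-1 + K)**4/4)) = 1/(3 + K + (-1 + K)**4/4))
I(S)*282 = (4/(12 + (-1 + 3)**4 + 4*3))*282 = (4/(12 + 2**4 + 12))*282 = (4/(12 + 16 + 12))*282 = (4/40)*282 = (4*(1/40))*282 = (1/10)*282 = 141/5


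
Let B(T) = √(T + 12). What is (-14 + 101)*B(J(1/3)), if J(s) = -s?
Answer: 29*√105 ≈ 297.16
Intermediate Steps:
B(T) = √(12 + T)
(-14 + 101)*B(J(1/3)) = (-14 + 101)*√(12 - 1/3) = 87*√(12 - 1*⅓) = 87*√(12 - ⅓) = 87*√(35/3) = 87*(√105/3) = 29*√105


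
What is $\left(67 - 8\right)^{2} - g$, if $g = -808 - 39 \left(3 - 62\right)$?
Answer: $1988$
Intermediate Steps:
$g = 1493$ ($g = -808 - 39 \left(-59\right) = -808 - -2301 = -808 + 2301 = 1493$)
$\left(67 - 8\right)^{2} - g = \left(67 - 8\right)^{2} - 1493 = 59^{2} - 1493 = 3481 - 1493 = 1988$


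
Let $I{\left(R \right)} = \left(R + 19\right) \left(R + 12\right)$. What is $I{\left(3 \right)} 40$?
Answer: $13200$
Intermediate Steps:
$I{\left(R \right)} = \left(12 + R\right) \left(19 + R\right)$ ($I{\left(R \right)} = \left(19 + R\right) \left(12 + R\right) = \left(12 + R\right) \left(19 + R\right)$)
$I{\left(3 \right)} 40 = \left(228 + 3^{2} + 31 \cdot 3\right) 40 = \left(228 + 9 + 93\right) 40 = 330 \cdot 40 = 13200$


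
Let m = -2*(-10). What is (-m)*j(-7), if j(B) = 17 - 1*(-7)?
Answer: -480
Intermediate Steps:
j(B) = 24 (j(B) = 17 + 7 = 24)
m = 20
(-m)*j(-7) = -1*20*24 = -20*24 = -480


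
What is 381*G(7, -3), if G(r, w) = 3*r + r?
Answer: 10668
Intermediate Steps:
G(r, w) = 4*r
381*G(7, -3) = 381*(4*7) = 381*28 = 10668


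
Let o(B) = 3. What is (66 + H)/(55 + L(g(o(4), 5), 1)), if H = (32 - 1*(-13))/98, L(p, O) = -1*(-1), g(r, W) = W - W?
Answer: 6513/5488 ≈ 1.1868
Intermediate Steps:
g(r, W) = 0
L(p, O) = 1
H = 45/98 (H = (32 + 13)*(1/98) = 45*(1/98) = 45/98 ≈ 0.45918)
(66 + H)/(55 + L(g(o(4), 5), 1)) = (66 + 45/98)/(55 + 1) = (6513/98)/56 = (1/56)*(6513/98) = 6513/5488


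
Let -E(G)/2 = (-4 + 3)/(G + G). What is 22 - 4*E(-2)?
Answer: 24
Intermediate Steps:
E(G) = 1/G (E(G) = -2*(-4 + 3)/(G + G) = -(-2)/(2*G) = -(-2)*1/(2*G) = -(-1)/G = 1/G)
22 - 4*E(-2) = 22 - 4/(-2) = 22 - 4*(-½) = 22 + 2 = 24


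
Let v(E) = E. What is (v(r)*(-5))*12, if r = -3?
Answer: 180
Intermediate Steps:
(v(r)*(-5))*12 = -3*(-5)*12 = 15*12 = 180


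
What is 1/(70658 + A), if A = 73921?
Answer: 1/144579 ≈ 6.9166e-6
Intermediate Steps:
1/(70658 + A) = 1/(70658 + 73921) = 1/144579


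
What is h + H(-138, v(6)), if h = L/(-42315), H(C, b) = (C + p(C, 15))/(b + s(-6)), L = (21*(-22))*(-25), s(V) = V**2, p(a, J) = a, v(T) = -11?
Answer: -113978/10075 ≈ -11.313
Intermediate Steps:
L = 11550 (L = -462*(-25) = 11550)
H(C, b) = 2*C/(36 + b) (H(C, b) = (C + C)/(b + (-6)**2) = (2*C)/(b + 36) = (2*C)/(36 + b) = 2*C/(36 + b))
h = -110/403 (h = 11550/(-42315) = 11550*(-1/42315) = -110/403 ≈ -0.27295)
h + H(-138, v(6)) = -110/403 + 2*(-138)/(36 - 11) = -110/403 + 2*(-138)/25 = -110/403 + 2*(-138)*(1/25) = -110/403 - 276/25 = -113978/10075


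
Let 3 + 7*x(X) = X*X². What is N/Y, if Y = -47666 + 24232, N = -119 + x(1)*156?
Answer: 1145/164038 ≈ 0.0069801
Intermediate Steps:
x(X) = -3/7 + X³/7 (x(X) = -3/7 + (X*X²)/7 = -3/7 + X³/7)
N = -1145/7 (N = -119 + (-3/7 + (⅐)*1³)*156 = -119 + (-3/7 + (⅐)*1)*156 = -119 + (-3/7 + ⅐)*156 = -119 - 2/7*156 = -119 - 312/7 = -1145/7 ≈ -163.57)
Y = -23434
N/Y = -1145/7/(-23434) = -1145/7*(-1/23434) = 1145/164038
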